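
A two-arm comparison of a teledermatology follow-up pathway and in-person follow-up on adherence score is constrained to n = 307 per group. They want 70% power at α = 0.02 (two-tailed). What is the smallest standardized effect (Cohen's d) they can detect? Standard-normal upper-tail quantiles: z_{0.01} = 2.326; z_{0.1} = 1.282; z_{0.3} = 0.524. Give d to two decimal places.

d_min ≈ 0.23

For two independent groups of n = 307 each: d_min = (z_{α/2} + z_β)·√(2/n).
z-sum = 2.326 + 0.524 = 2.850.
d_min = 2.850 × √(2/307) = 2.850 × 0.0807 = 0.230.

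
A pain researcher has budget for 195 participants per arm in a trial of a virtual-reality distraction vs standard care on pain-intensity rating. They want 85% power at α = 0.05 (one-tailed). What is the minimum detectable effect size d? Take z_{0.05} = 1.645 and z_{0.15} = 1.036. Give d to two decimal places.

For two independent groups of n = 195 each: d_min = (z_{α} + z_β)·√(2/n).
z-sum = 1.645 + 1.036 = 2.681.
d_min = 2.681 × √(2/195) = 2.681 × 0.1013 = 0.272.

d_min ≈ 0.27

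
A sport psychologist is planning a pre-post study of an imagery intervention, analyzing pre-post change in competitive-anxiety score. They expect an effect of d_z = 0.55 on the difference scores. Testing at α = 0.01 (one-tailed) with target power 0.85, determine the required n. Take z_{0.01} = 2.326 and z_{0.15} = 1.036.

For a paired (one-sample on differences) test: n = ((z_{α} + z_β) / d)².
z_{α} + z_β = 2.326 + 1.036 = 3.362.
n = (3.362 / 0.55)² = 6.113² = 37.37.
Round up.

n = 38 pairs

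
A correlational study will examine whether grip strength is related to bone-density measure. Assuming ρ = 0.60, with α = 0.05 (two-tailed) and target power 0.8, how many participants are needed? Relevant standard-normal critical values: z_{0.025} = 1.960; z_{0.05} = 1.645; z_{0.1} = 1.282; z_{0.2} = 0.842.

Fisher's z: C = ½·ln((1+r)/(1−r)) = ½·ln(4.0000) = 0.6931.
n = ((z_{α/2} + z_β)/C)² + 3.
(1.960 + 0.842) / 0.6931 = 2.802 / 0.6931 = 4.043.
n = 4.043² + 3 = 16.34 + 3 = 19.3.
Round up.

n = 20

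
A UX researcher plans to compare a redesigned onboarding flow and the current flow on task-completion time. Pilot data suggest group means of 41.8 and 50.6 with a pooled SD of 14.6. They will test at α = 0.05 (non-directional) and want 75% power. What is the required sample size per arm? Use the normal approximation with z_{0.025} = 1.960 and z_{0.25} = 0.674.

Cohen's d = |M₁ − M₂| / SD_pooled = |41.8 − 50.6| / 14.6 = 8.8 / 14.6 = 0.603.
For two independent groups with equal n: n = 2·((z_{α/2} + z_β) / d)².
z_{α/2} + z_β = 1.960 + 0.674 = 2.634.
n = 2 × (2.634 / 0.603)² = 2 × 4.368² = 2 × 19.08 = 38.2.
Round up to the next whole participant.

n = 39 per group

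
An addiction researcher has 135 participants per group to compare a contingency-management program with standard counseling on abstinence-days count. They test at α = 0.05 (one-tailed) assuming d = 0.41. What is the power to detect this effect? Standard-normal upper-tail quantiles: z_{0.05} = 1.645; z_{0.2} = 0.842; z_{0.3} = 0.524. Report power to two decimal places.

For two equal groups, power = Φ(d·√(n/2) − z_{α}).
d·√(n/2) = 0.41 × √(135/2) = 0.41 × 8.216 = 3.368.
z_β = 3.368 − 1.645 = 1.723.
Power = Φ(1.723) = 0.958.

power ≈ 0.96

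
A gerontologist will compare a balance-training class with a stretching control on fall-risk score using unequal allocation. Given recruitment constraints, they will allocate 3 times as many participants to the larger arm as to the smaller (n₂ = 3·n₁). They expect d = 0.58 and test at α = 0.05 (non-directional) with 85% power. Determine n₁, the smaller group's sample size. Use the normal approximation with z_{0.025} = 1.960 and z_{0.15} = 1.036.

With allocation ratio k = n₂/n₁ = 3, Var(x̄₁−x̄₂) = σ²(1/n₁ + 1/(k·n₁)) = σ²·(k+1)/(k·n₁).
So n₁ = (1 + 1/k)·((z_{α/2} + z_β)/d)² = 1.333 × (2.996/0.58)².
n₁ = 1.333 × 26.68 = 35.6.
Round up: n₁ = 36, giving n₂ = 3 × 36 = 108.

n₁ = 36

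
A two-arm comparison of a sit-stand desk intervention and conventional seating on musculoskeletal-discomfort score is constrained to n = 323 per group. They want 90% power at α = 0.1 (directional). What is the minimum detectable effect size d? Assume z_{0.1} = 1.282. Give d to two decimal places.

d_min ≈ 0.20

For two independent groups of n = 323 each: d_min = (z_{α} + z_β)·√(2/n).
z-sum = 1.282 + 1.282 = 2.564.
d_min = 2.564 × √(2/323) = 2.564 × 0.0787 = 0.202.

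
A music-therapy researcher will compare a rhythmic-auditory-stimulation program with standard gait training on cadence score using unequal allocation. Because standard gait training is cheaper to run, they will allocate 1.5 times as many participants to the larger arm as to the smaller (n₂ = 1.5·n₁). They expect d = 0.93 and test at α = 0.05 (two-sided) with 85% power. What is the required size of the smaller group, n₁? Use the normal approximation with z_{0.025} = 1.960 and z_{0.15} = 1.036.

With allocation ratio k = n₂/n₁ = 1.5, Var(x̄₁−x̄₂) = σ²(1/n₁ + 1/(k·n₁)) = σ²·(k+1)/(k·n₁).
So n₁ = (1 + 1/k)·((z_{α/2} + z_β)/d)² = 1.667 × (2.996/0.93)².
n₁ = 1.667 × 10.38 = 17.3.
Round up: n₁ = 18, giving n₂ = 1.5 × 18 = 27.

n₁ = 18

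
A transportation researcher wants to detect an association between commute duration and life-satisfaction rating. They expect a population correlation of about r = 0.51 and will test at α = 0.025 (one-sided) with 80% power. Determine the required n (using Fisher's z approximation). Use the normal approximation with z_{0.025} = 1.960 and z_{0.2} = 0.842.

Fisher's z: C = ½·ln((1+r)/(1−r)) = ½·ln(3.0816) = 0.5627.
n = ((z_{α} + z_β)/C)² + 3.
(1.960 + 0.842) / 0.5627 = 2.802 / 0.5627 = 4.980.
n = 4.980² + 3 = 24.80 + 3 = 27.8.
Round up.

n = 28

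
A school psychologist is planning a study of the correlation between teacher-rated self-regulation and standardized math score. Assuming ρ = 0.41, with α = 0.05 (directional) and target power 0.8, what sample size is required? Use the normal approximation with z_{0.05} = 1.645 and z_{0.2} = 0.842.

n = 36

Fisher's z: C = ½·ln((1+r)/(1−r)) = ½·ln(2.3898) = 0.4356.
n = ((z_{α} + z_β)/C)² + 3.
(1.645 + 0.842) / 0.4356 = 2.487 / 0.4356 = 5.709.
n = 5.709² + 3 = 32.60 + 3 = 35.6.
Round up.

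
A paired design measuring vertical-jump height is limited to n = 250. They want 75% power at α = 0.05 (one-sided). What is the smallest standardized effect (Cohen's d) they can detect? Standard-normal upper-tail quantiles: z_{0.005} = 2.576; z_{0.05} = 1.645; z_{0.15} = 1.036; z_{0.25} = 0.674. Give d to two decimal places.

For a single sample (or paired design) of n = 250: d_min = (z_{α} + z_β)/√n.
z-sum = 1.645 + 0.674 = 2.319.
d_min = 2.319 / √250 = 2.319 / 15.811 = 0.147.

d_min ≈ 0.15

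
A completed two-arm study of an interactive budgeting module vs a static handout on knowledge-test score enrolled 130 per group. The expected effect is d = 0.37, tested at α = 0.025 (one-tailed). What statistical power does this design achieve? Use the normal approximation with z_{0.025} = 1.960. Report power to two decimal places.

power ≈ 0.85

For two equal groups, power = Φ(d·√(n/2) − z_{α}).
d·√(n/2) = 0.37 × √(130/2) = 0.37 × 8.062 = 2.983.
z_β = 2.983 − 1.960 = 1.023.
Power = Φ(1.023) = 0.847.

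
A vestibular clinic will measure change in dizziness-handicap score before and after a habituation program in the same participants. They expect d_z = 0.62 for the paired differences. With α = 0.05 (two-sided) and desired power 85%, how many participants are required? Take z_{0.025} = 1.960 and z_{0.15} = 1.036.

n = 24 pairs

For a paired (one-sample on differences) test: n = ((z_{α/2} + z_β) / d)².
z_{α/2} + z_β = 1.960 + 1.036 = 2.996.
n = (2.996 / 0.62)² = 4.832² = 23.35.
Round up.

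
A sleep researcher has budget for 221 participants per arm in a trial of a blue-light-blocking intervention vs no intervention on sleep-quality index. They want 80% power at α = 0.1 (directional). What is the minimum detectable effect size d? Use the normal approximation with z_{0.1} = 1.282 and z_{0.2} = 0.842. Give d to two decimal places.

d_min ≈ 0.20

For two independent groups of n = 221 each: d_min = (z_{α} + z_β)·√(2/n).
z-sum = 1.282 + 0.842 = 2.124.
d_min = 2.124 × √(2/221) = 2.124 × 0.0951 = 0.202.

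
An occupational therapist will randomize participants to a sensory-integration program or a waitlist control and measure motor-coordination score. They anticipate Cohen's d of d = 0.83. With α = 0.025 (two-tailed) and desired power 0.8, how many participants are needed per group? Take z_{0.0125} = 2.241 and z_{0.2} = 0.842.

For two independent groups with equal n: n = 2·((z_{α/2} + z_β) / d)².
z_{α/2} + z_β = 2.241 + 0.842 = 3.083.
n = 2 × (3.083 / 0.83)² = 2 × 3.714² = 2 × 13.80 = 27.6.
Round up to the next whole participant.

n = 28 per group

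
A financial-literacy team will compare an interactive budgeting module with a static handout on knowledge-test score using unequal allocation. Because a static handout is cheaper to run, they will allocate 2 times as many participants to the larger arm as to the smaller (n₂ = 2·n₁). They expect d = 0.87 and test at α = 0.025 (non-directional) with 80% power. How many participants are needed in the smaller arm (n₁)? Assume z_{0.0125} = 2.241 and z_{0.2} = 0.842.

With allocation ratio k = n₂/n₁ = 2, Var(x̄₁−x̄₂) = σ²(1/n₁ + 1/(k·n₁)) = σ²·(k+1)/(k·n₁).
So n₁ = (1 + 1/k)·((z_{α/2} + z_β)/d)² = 1.500 × (3.083/0.87)².
n₁ = 1.500 × 12.56 = 18.8.
Round up: n₁ = 19, giving n₂ = 2 × 19 = 38.

n₁ = 19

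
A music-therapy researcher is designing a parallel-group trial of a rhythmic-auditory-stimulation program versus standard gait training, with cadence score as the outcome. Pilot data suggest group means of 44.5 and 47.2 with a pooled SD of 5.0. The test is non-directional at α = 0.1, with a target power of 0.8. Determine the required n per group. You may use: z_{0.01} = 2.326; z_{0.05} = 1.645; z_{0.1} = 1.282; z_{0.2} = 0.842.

n = 43 per group

Cohen's d = |M₁ − M₂| / SD_pooled = |44.5 − 47.2| / 5.0 = 2.7 / 5.0 = 0.540.
For two independent groups with equal n: n = 2·((z_{α/2} + z_β) / d)².
z_{α/2} + z_β = 1.645 + 0.842 = 2.487.
n = 2 × (2.487 / 0.540)² = 2 × 4.606² = 2 × 21.21 = 42.4.
Round up to the next whole participant.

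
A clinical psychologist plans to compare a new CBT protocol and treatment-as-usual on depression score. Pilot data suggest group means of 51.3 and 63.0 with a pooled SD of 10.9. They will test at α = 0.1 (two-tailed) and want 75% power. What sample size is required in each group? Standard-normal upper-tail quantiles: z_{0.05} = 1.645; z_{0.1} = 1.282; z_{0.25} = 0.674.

n = 10 per group

Cohen's d = |M₁ − M₂| / SD_pooled = |51.3 − 63.0| / 10.9 = 11.7 / 10.9 = 1.073.
For two independent groups with equal n: n = 2·((z_{α/2} + z_β) / d)².
z_{α/2} + z_β = 1.645 + 0.674 = 2.319.
n = 2 × (2.319 / 1.073)² = 2 × 2.161² = 2 × 4.67 = 9.3.
Round up to the next whole participant.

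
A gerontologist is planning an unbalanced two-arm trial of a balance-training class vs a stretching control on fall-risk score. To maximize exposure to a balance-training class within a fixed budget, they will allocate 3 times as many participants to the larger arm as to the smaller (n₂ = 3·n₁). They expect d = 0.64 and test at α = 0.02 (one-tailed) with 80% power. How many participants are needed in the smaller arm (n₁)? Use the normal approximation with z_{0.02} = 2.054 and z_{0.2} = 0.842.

With allocation ratio k = n₂/n₁ = 3, Var(x̄₁−x̄₂) = σ²(1/n₁ + 1/(k·n₁)) = σ²·(k+1)/(k·n₁).
So n₁ = (1 + 1/k)·((z_{α} + z_β)/d)² = 1.333 × (2.896/0.64)².
n₁ = 1.333 × 20.48 = 27.3.
Round up: n₁ = 28, giving n₂ = 3 × 28 = 84.

n₁ = 28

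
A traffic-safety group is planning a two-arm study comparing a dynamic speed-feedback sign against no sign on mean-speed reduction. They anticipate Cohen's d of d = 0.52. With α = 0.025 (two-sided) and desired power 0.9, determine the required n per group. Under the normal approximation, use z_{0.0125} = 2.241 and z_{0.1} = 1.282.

For two independent groups with equal n: n = 2·((z_{α/2} + z_β) / d)².
z_{α/2} + z_β = 2.241 + 1.282 = 3.523.
n = 2 × (3.523 / 0.52)² = 2 × 6.775² = 2 × 45.90 = 91.8.
Round up to the next whole participant.

n = 92 per group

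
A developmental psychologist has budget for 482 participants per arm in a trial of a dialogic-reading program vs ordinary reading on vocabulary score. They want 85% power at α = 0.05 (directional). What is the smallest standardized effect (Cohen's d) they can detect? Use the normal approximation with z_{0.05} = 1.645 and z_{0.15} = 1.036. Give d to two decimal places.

For two independent groups of n = 482 each: d_min = (z_{α} + z_β)·√(2/n).
z-sum = 1.645 + 1.036 = 2.681.
d_min = 2.681 × √(2/482) = 2.681 × 0.0644 = 0.173.

d_min ≈ 0.17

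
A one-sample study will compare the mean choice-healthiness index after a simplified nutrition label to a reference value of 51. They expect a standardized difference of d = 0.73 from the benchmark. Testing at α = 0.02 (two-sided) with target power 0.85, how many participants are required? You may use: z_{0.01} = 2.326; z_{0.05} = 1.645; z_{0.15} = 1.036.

n = 22

For a one-sample test: n = ((z_{α/2} + z_β) / d)².
z_{α/2} + z_β = 2.326 + 1.036 = 3.362.
n = (3.362 / 0.73)² = 4.605² = 21.21.
Round up.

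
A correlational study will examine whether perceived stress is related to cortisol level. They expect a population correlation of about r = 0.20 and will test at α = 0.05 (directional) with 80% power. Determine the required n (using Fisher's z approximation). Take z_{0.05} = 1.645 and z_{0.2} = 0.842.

Fisher's z: C = ½·ln((1+r)/(1−r)) = ½·ln(1.5000) = 0.2027.
n = ((z_{α} + z_β)/C)² + 3.
(1.645 + 0.842) / 0.2027 = 2.487 / 0.2027 = 12.269.
n = 12.269² + 3 = 150.54 + 3 = 153.5.
Round up.

n = 154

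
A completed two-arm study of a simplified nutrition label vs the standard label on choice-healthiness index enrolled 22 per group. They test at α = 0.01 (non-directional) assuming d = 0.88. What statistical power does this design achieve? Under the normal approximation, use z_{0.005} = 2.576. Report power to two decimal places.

For two equal groups, power = Φ(d·√(n/2) − z_{α/2}).
d·√(n/2) = 0.88 × √(22/2) = 0.88 × 3.317 = 2.919.
z_β = 2.919 − 2.576 = 0.343.
Power = Φ(0.343) = 0.634.

power ≈ 0.63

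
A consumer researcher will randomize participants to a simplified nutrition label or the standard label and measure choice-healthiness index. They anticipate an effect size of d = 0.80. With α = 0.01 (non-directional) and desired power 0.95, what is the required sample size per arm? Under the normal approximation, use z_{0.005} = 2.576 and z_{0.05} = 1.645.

For two independent groups with equal n: n = 2·((z_{α/2} + z_β) / d)².
z_{α/2} + z_β = 2.576 + 1.645 = 4.221.
n = 2 × (4.221 / 0.80)² = 2 × 5.276² = 2 × 27.84 = 55.7.
Round up to the next whole participant.

n = 56 per group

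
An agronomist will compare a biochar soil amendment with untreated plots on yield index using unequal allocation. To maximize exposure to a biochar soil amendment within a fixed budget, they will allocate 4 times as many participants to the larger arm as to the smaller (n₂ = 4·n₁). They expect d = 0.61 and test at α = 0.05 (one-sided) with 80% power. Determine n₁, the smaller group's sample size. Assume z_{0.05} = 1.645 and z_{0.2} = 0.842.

With allocation ratio k = n₂/n₁ = 4, Var(x̄₁−x̄₂) = σ²(1/n₁ + 1/(k·n₁)) = σ²·(k+1)/(k·n₁).
So n₁ = (1 + 1/k)·((z_{α} + z_β)/d)² = 1.250 × (2.487/0.61)².
n₁ = 1.250 × 16.62 = 20.8.
Round up: n₁ = 21, giving n₂ = 4 × 21 = 84.

n₁ = 21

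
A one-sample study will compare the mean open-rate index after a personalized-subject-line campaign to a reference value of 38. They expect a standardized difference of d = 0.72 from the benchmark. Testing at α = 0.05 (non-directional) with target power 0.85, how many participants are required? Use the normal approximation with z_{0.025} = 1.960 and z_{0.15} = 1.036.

n = 18

For a one-sample test: n = ((z_{α/2} + z_β) / d)².
z_{α/2} + z_β = 1.960 + 1.036 = 2.996.
n = (2.996 / 0.72)² = 4.161² = 17.31.
Round up.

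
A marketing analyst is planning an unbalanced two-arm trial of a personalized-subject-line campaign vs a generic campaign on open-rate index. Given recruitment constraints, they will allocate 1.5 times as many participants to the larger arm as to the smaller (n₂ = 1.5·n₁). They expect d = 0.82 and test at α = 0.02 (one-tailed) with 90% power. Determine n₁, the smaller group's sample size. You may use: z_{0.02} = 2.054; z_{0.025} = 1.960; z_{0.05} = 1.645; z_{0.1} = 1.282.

With allocation ratio k = n₂/n₁ = 1.5, Var(x̄₁−x̄₂) = σ²(1/n₁ + 1/(k·n₁)) = σ²·(k+1)/(k·n₁).
So n₁ = (1 + 1/k)·((z_{α} + z_β)/d)² = 1.667 × (3.336/0.82)².
n₁ = 1.667 × 16.55 = 27.6.
Round up: n₁ = 28, giving n₂ = 1.5 × 28 = 42.

n₁ = 28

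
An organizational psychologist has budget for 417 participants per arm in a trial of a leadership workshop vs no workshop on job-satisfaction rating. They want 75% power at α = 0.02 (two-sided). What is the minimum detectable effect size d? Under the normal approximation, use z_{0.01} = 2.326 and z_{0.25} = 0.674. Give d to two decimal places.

For two independent groups of n = 417 each: d_min = (z_{α/2} + z_β)·√(2/n).
z-sum = 2.326 + 0.674 = 3.000.
d_min = 3.000 × √(2/417) = 3.000 × 0.0693 = 0.208.

d_min ≈ 0.21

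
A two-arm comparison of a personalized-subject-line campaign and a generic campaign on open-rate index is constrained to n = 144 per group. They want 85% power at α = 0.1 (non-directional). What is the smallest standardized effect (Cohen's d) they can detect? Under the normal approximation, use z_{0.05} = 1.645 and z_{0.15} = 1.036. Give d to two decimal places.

For two independent groups of n = 144 each: d_min = (z_{α/2} + z_β)·√(2/n).
z-sum = 1.645 + 1.036 = 2.681.
d_min = 2.681 × √(2/144) = 2.681 × 0.1179 = 0.316.

d_min ≈ 0.32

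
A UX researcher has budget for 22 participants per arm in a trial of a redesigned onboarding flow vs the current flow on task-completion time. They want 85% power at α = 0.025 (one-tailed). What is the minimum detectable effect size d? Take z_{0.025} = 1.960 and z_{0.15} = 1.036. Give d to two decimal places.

d_min ≈ 0.90

For two independent groups of n = 22 each: d_min = (z_{α} + z_β)·√(2/n).
z-sum = 1.960 + 1.036 = 2.996.
d_min = 2.996 × √(2/22) = 2.996 × 0.3015 = 0.903.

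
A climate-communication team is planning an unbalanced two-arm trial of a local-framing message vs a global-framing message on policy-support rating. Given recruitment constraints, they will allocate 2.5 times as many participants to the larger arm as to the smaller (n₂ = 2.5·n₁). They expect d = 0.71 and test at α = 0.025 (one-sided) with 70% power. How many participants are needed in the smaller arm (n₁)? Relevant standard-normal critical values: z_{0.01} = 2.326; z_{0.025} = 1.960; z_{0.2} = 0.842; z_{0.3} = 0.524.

n₁ = 18

With allocation ratio k = n₂/n₁ = 2.5, Var(x̄₁−x̄₂) = σ²(1/n₁ + 1/(k·n₁)) = σ²·(k+1)/(k·n₁).
So n₁ = (1 + 1/k)·((z_{α} + z_β)/d)² = 1.400 × (2.484/0.71)².
n₁ = 1.400 × 12.24 = 17.1.
Round up: n₁ = 18, giving n₂ = 2.5 × 18 = 45.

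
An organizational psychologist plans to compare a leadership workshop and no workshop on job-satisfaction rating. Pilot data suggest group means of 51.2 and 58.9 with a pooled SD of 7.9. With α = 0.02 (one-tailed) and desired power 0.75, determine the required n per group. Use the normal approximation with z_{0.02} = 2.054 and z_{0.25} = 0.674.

Cohen's d = |M₁ − M₂| / SD_pooled = |51.2 − 58.9| / 7.9 = 7.7 / 7.9 = 0.975.
For two independent groups with equal n: n = 2·((z_{α} + z_β) / d)².
z_{α} + z_β = 2.054 + 0.674 = 2.728.
n = 2 × (2.728 / 0.975)² = 2 × 2.798² = 2 × 7.83 = 15.7.
Round up to the next whole participant.

n = 16 per group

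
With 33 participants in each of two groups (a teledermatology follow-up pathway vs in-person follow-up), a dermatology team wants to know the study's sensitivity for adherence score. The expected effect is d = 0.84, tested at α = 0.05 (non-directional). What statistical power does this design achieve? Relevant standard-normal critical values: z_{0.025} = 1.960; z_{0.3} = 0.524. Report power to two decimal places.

For two equal groups, power = Φ(d·√(n/2) − z_{α/2}).
d·√(n/2) = 0.84 × √(33/2) = 0.84 × 4.062 = 3.412.
z_β = 3.412 − 1.960 = 1.452.
Power = Φ(1.452) = 0.927.

power ≈ 0.93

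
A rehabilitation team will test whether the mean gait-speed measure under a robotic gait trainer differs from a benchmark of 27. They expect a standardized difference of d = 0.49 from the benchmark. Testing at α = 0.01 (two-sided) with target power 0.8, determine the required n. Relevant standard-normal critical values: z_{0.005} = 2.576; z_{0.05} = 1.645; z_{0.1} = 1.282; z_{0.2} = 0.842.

n = 49

For a one-sample test: n = ((z_{α/2} + z_β) / d)².
z_{α/2} + z_β = 2.576 + 0.842 = 3.418.
n = (3.418 / 0.49)² = 6.976² = 48.66.
Round up.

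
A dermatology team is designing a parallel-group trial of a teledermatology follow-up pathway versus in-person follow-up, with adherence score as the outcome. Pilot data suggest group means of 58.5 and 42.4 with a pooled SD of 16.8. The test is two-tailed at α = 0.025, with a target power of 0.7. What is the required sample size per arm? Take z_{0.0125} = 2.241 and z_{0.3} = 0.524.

n = 17 per group

Cohen's d = |M₁ − M₂| / SD_pooled = |58.5 − 42.4| / 16.8 = 16.1 / 16.8 = 0.958.
For two independent groups with equal n: n = 2·((z_{α/2} + z_β) / d)².
z_{α/2} + z_β = 2.241 + 0.524 = 2.765.
n = 2 × (2.765 / 0.958)² = 2 × 2.886² = 2 × 8.33 = 16.7.
Round up to the next whole participant.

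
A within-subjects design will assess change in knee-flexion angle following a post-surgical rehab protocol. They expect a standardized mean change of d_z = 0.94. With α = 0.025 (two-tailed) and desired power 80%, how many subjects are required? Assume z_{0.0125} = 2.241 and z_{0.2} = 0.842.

For a paired (one-sample on differences) test: n = ((z_{α/2} + z_β) / d)².
z_{α/2} + z_β = 2.241 + 0.842 = 3.083.
n = (3.083 / 0.94)² = 3.280² = 10.76.
Round up.

n = 11 pairs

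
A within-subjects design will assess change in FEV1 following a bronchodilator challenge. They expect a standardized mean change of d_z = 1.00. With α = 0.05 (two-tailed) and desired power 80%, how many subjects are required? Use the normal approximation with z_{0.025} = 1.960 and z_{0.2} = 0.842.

For a paired (one-sample on differences) test: n = ((z_{α/2} + z_β) / d)².
z_{α/2} + z_β = 1.960 + 0.842 = 2.802.
n = (2.802 / 1.00)² = 2.802² = 7.85.
Round up.

n = 8 pairs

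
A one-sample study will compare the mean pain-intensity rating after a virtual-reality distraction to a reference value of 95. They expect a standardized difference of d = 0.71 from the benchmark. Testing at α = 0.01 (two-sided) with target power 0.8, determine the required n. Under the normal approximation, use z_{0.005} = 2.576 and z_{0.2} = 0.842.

For a one-sample test: n = ((z_{α/2} + z_β) / d)².
z_{α/2} + z_β = 2.576 + 0.842 = 3.418.
n = (3.418 / 0.71)² = 4.814² = 23.18.
Round up.

n = 24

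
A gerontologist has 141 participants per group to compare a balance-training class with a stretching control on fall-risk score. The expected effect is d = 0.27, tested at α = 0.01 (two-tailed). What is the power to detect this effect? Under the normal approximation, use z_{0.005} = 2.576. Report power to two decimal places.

For two equal groups, power = Φ(d·√(n/2) − z_{α/2}).
d·√(n/2) = 0.27 × √(141/2) = 0.27 × 8.396 = 2.267.
z_β = 2.267 − 2.576 = -0.309.
Power = Φ(-0.309) = 0.379.

power ≈ 0.38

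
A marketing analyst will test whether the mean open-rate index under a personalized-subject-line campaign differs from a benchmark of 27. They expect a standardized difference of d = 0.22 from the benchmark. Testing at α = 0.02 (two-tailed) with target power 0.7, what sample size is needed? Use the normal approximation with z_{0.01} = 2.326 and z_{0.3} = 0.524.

For a one-sample test: n = ((z_{α/2} + z_β) / d)².
z_{α/2} + z_β = 2.326 + 0.524 = 2.850.
n = (2.850 / 0.22)² = 12.955² = 167.82.
Round up.

n = 168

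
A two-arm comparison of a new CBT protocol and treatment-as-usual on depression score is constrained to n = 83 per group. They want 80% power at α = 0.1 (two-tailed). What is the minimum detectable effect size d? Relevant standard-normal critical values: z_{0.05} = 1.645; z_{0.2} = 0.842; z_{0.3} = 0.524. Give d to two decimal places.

For two independent groups of n = 83 each: d_min = (z_{α/2} + z_β)·√(2/n).
z-sum = 1.645 + 0.842 = 2.487.
d_min = 2.487 × √(2/83) = 2.487 × 0.1552 = 0.386.

d_min ≈ 0.39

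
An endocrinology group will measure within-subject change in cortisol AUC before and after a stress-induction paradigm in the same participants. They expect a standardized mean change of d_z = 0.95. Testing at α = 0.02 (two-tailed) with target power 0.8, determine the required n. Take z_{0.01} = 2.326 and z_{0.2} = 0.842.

For a paired (one-sample on differences) test: n = ((z_{α/2} + z_β) / d)².
z_{α/2} + z_β = 2.326 + 0.842 = 3.168.
n = (3.168 / 0.95)² = 3.335² = 11.12.
Round up.

n = 12 pairs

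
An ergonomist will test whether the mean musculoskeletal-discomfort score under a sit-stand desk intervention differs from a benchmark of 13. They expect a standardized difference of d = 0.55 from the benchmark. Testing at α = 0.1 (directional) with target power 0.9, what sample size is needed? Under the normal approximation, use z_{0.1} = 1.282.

n = 22

For a one-sample test: n = ((z_{α} + z_β) / d)².
z_{α} + z_β = 1.282 + 1.282 = 2.564.
n = (2.564 / 0.55)² = 4.662² = 21.73.
Round up.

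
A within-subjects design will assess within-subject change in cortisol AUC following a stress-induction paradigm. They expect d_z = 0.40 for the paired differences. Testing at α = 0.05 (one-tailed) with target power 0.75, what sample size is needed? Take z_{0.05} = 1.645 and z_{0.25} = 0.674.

n = 34 pairs

For a paired (one-sample on differences) test: n = ((z_{α} + z_β) / d)².
z_{α} + z_β = 1.645 + 0.674 = 2.319.
n = (2.319 / 0.40)² = 5.797² = 33.61.
Round up.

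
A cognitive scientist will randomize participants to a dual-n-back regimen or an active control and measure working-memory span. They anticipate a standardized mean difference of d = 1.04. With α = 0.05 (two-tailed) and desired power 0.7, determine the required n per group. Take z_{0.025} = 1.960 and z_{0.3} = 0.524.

n = 12 per group

For two independent groups with equal n: n = 2·((z_{α/2} + z_β) / d)².
z_{α/2} + z_β = 1.960 + 0.524 = 2.484.
n = 2 × (2.484 / 1.04)² = 2 × 2.388² = 2 × 5.70 = 11.4.
Round up to the next whole participant.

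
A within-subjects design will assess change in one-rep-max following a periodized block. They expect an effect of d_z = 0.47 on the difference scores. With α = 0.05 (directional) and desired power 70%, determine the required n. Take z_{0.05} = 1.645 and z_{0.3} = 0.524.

n = 22 pairs

For a paired (one-sample on differences) test: n = ((z_{α} + z_β) / d)².
z_{α} + z_β = 1.645 + 0.524 = 2.169.
n = (2.169 / 0.47)² = 4.615² = 21.30.
Round up.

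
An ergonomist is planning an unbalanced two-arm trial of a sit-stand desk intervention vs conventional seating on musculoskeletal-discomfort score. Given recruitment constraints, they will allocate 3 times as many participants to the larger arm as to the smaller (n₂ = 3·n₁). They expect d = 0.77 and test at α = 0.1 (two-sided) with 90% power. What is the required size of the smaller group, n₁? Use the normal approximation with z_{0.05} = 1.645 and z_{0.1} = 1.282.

With allocation ratio k = n₂/n₁ = 3, Var(x̄₁−x̄₂) = σ²(1/n₁ + 1/(k·n₁)) = σ²·(k+1)/(k·n₁).
So n₁ = (1 + 1/k)·((z_{α/2} + z_β)/d)² = 1.333 × (2.927/0.77)².
n₁ = 1.333 × 14.45 = 19.3.
Round up: n₁ = 20, giving n₂ = 3 × 20 = 60.

n₁ = 20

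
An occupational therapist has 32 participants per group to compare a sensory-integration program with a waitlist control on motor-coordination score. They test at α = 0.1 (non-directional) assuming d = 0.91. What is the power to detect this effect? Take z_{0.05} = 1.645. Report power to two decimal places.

For two equal groups, power = Φ(d·√(n/2) − z_{α/2}).
d·√(n/2) = 0.91 × √(32/2) = 0.91 × 4.000 = 3.640.
z_β = 3.640 − 1.645 = 1.995.
Power = Φ(1.995) = 0.977.

power ≈ 0.98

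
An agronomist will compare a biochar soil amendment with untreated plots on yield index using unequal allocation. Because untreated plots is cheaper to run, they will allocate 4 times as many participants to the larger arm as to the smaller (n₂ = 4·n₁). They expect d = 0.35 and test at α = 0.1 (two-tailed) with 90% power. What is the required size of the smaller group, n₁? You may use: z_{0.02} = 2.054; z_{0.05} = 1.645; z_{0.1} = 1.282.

With allocation ratio k = n₂/n₁ = 4, Var(x̄₁−x̄₂) = σ²(1/n₁ + 1/(k·n₁)) = σ²·(k+1)/(k·n₁).
So n₁ = (1 + 1/k)·((z_{α/2} + z_β)/d)² = 1.250 × (2.927/0.35)².
n₁ = 1.250 × 69.94 = 87.4.
Round up: n₁ = 88, giving n₂ = 4 × 88 = 352.

n₁ = 88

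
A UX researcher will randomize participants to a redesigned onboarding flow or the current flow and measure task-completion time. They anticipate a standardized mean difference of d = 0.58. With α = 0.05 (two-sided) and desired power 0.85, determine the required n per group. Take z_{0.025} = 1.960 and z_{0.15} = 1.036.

For two independent groups with equal n: n = 2·((z_{α/2} + z_β) / d)².
z_{α/2} + z_β = 1.960 + 1.036 = 2.996.
n = 2 × (2.996 / 0.58)² = 2 × 5.166² = 2 × 26.68 = 53.4.
Round up to the next whole participant.

n = 54 per group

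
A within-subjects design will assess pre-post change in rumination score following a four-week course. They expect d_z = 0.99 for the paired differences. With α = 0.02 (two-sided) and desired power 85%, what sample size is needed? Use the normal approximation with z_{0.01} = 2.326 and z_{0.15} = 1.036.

For a paired (one-sample on differences) test: n = ((z_{α/2} + z_β) / d)².
z_{α/2} + z_β = 2.326 + 1.036 = 3.362.
n = (3.362 / 0.99)² = 3.396² = 11.53.
Round up.

n = 12 pairs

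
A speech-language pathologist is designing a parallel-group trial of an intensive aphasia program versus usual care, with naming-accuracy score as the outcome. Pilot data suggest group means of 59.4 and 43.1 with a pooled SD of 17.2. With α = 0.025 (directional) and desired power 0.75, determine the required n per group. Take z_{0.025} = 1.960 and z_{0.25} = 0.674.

n = 16 per group

Cohen's d = |M₁ − M₂| / SD_pooled = |59.4 − 43.1| / 17.2 = 16.3 / 17.2 = 0.948.
For two independent groups with equal n: n = 2·((z_{α} + z_β) / d)².
z_{α} + z_β = 1.960 + 0.674 = 2.634.
n = 2 × (2.634 / 0.948)² = 2 × 2.778² = 2 × 7.72 = 15.4.
Round up to the next whole participant.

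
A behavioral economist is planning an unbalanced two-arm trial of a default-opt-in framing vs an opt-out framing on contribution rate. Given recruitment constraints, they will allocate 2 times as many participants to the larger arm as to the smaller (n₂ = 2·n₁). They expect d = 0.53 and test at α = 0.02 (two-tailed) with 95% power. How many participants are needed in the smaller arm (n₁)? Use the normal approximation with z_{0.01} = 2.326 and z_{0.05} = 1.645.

With allocation ratio k = n₂/n₁ = 2, Var(x̄₁−x̄₂) = σ²(1/n₁ + 1/(k·n₁)) = σ²·(k+1)/(k·n₁).
So n₁ = (1 + 1/k)·((z_{α/2} + z_β)/d)² = 1.500 × (3.971/0.53)².
n₁ = 1.500 × 56.14 = 84.2.
Round up: n₁ = 85, giving n₂ = 2 × 85 = 170.

n₁ = 85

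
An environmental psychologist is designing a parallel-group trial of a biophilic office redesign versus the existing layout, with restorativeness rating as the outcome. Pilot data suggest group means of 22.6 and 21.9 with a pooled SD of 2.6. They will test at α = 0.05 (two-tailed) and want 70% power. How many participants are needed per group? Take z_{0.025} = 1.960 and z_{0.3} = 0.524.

Cohen's d = |M₁ − M₂| / SD_pooled = |22.6 − 21.9| / 2.6 = 0.7 / 2.6 = 0.269.
For two independent groups with equal n: n = 2·((z_{α/2} + z_β) / d)².
z_{α/2} + z_β = 1.960 + 0.524 = 2.484.
n = 2 × (2.484 / 0.269)² = 2 × 9.234² = 2 × 85.27 = 170.5.
Round up to the next whole participant.

n = 171 per group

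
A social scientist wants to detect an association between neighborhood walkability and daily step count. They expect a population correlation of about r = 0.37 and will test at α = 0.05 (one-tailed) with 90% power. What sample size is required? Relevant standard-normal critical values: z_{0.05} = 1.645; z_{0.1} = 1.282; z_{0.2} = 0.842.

Fisher's z: C = ½·ln((1+r)/(1−r)) = ½·ln(2.1746) = 0.3884.
n = ((z_{α} + z_β)/C)² + 3.
(1.645 + 1.282) / 0.3884 = 2.927 / 0.3884 = 7.536.
n = 7.536² + 3 = 56.79 + 3 = 59.8.
Round up.

n = 60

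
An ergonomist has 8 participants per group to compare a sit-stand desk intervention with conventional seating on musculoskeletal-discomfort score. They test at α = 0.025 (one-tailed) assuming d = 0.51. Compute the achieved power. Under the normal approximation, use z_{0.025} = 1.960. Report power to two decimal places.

power ≈ 0.17

For two equal groups, power = Φ(d·√(n/2) − z_{α}).
d·√(n/2) = 0.51 × √(8/2) = 0.51 × 2.000 = 1.020.
z_β = 1.020 − 1.960 = -0.940.
Power = Φ(-0.940) = 0.174.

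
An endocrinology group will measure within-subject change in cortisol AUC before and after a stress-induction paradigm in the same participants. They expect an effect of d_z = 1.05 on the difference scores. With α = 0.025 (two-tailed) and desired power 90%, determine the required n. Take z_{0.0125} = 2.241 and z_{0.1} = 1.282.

n = 12 pairs

For a paired (one-sample on differences) test: n = ((z_{α/2} + z_β) / d)².
z_{α/2} + z_β = 2.241 + 1.282 = 3.523.
n = (3.523 / 1.05)² = 3.355² = 11.26.
Round up.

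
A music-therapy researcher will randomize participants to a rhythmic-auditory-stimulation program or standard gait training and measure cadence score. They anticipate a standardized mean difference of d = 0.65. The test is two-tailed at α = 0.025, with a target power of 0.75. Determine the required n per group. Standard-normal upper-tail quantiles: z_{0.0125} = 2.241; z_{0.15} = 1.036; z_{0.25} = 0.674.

n = 41 per group

For two independent groups with equal n: n = 2·((z_{α/2} + z_β) / d)².
z_{α/2} + z_β = 2.241 + 0.674 = 2.915.
n = 2 × (2.915 / 0.65)² = 2 × 4.485² = 2 × 20.11 = 40.2.
Round up to the next whole participant.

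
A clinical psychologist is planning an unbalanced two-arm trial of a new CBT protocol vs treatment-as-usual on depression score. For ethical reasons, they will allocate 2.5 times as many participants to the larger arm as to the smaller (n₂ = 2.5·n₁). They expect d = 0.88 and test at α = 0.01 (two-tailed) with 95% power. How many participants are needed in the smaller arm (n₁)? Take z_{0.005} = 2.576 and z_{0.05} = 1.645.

n₁ = 33

With allocation ratio k = n₂/n₁ = 2.5, Var(x̄₁−x̄₂) = σ²(1/n₁ + 1/(k·n₁)) = σ²·(k+1)/(k·n₁).
So n₁ = (1 + 1/k)·((z_{α/2} + z_β)/d)² = 1.400 × (4.221/0.88)².
n₁ = 1.400 × 23.01 = 32.2.
Round up: n₁ = 33, giving n₂ = ⌈2.5 × 33⌉ = ⌈82.5⌉ = 83.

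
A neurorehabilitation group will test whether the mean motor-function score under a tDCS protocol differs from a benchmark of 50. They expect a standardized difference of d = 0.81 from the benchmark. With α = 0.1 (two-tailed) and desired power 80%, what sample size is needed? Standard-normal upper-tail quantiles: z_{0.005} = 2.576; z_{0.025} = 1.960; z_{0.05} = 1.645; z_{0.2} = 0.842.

For a one-sample test: n = ((z_{α/2} + z_β) / d)².
z_{α/2} + z_β = 1.645 + 0.842 = 2.487.
n = (2.487 / 0.81)² = 3.070² = 9.43.
Round up.

n = 10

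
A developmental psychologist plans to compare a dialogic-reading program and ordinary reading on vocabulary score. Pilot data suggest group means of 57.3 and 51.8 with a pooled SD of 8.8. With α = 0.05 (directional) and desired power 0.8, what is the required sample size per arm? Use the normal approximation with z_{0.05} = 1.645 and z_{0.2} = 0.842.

n = 32 per group

Cohen's d = |M₁ − M₂| / SD_pooled = |57.3 − 51.8| / 8.8 = 5.5 / 8.8 = 0.625.
For two independent groups with equal n: n = 2·((z_{α} + z_β) / d)².
z_{α} + z_β = 1.645 + 0.842 = 2.487.
n = 2 × (2.487 / 0.625)² = 2 × 3.979² = 2 × 15.83 = 31.7.
Round up to the next whole participant.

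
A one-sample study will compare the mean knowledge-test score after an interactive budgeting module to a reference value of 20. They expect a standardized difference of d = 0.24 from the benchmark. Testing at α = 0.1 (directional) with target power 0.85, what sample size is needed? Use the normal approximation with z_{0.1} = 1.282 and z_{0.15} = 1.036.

n = 94

For a one-sample test: n = ((z_{α} + z_β) / d)².
z_{α} + z_β = 1.282 + 1.036 = 2.318.
n = (2.318 / 0.24)² = 9.658² = 93.28.
Round up.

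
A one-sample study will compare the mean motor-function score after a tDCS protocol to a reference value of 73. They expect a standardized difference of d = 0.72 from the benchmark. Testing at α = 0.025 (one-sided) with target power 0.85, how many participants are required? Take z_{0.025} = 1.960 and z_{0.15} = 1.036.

For a one-sample test: n = ((z_{α} + z_β) / d)².
z_{α} + z_β = 1.960 + 1.036 = 2.996.
n = (2.996 / 0.72)² = 4.161² = 17.31.
Round up.

n = 18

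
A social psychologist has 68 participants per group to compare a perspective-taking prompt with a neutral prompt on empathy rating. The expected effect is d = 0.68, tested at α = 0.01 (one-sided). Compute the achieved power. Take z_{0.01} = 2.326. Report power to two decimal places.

power ≈ 0.95

For two equal groups, power = Φ(d·√(n/2) − z_{α}).
d·√(n/2) = 0.68 × √(68/2) = 0.68 × 5.831 = 3.965.
z_β = 3.965 − 2.326 = 1.639.
Power = Φ(1.639) = 0.949.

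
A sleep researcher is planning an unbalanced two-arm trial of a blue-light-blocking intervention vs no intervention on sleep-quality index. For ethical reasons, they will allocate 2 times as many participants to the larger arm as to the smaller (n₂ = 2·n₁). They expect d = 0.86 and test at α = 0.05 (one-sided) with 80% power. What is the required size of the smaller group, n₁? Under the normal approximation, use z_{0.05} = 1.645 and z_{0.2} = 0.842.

n₁ = 13

With allocation ratio k = n₂/n₁ = 2, Var(x̄₁−x̄₂) = σ²(1/n₁ + 1/(k·n₁)) = σ²·(k+1)/(k·n₁).
So n₁ = (1 + 1/k)·((z_{α} + z_β)/d)² = 1.500 × (2.487/0.86)².
n₁ = 1.500 × 8.36 = 12.5.
Round up: n₁ = 13, giving n₂ = 2 × 13 = 26.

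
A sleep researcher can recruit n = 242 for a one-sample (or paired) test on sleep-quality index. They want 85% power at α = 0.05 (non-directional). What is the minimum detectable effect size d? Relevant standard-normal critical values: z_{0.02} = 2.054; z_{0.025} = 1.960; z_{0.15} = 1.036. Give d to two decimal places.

For a single sample (or paired design) of n = 242: d_min = (z_{α/2} + z_β)/√n.
z-sum = 1.960 + 1.036 = 2.996.
d_min = 2.996 / √242 = 2.996 / 15.556 = 0.193.

d_min ≈ 0.19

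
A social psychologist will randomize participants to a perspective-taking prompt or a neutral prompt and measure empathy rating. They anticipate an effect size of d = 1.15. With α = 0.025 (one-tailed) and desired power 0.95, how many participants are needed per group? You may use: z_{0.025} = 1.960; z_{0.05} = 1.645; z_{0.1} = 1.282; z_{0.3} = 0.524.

For two independent groups with equal n: n = 2·((z_{α} + z_β) / d)².
z_{α} + z_β = 1.960 + 1.645 = 3.605.
n = 2 × (3.605 / 1.15)² = 2 × 3.135² = 2 × 9.83 = 19.7.
Round up to the next whole participant.

n = 20 per group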